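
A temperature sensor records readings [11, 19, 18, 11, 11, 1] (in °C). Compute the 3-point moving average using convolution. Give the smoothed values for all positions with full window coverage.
3-point moving average kernel = [1, 1, 1]. Apply in 'valid' mode (full window coverage): avg[0] = (11 + 19 + 18) / 3 = 16.0; avg[1] = (19 + 18 + 11) / 3 = 16.0; avg[2] = (18 + 11 + 11) / 3 = 13.33; avg[3] = (11 + 11 + 1) / 3 = 7.67. Smoothed values: [16.0, 16.0, 13.33, 7.67]

[16.0, 16.0, 13.33, 7.67]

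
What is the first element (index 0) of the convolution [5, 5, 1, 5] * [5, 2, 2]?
Use y[k] = Σ_i a[i]·b[k-i] at k=0. y[0] = 5×5 = 25

25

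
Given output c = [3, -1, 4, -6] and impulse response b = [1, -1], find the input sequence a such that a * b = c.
Deconvolve c=[3, -1, 4, -6] by b=[1, -1]. Since b[0]=1, solve forward: a[0] = c[0] / 1 = 3; a[1] = (c[1] - 3×-1) / 1 = 2; a[2] = (c[2] - 2×-1) / 1 = 6. So a = [3, 2, 6]. Check by forward convolution: c[0] = 3×1 = 3; c[1] = 3×-1 + 2×1 = -1; c[2] = 2×-1 + 6×1 = 4; c[3] = 6×-1 = -6

[3, 2, 6]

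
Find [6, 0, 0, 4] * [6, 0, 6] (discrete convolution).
y[0] = 6×6 = 36; y[1] = 6×0 + 0×6 = 0; y[2] = 6×6 + 0×0 + 0×6 = 36; y[3] = 0×6 + 0×0 + 4×6 = 24; y[4] = 0×6 + 4×0 = 0; y[5] = 4×6 = 24

[36, 0, 36, 24, 0, 24]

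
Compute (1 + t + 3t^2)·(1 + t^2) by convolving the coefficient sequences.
Ascending coefficients: a = [1, 1, 3], b = [1, 0, 1]. c[0] = 1×1 = 1; c[1] = 1×0 + 1×1 = 1; c[2] = 1×1 + 1×0 + 3×1 = 4; c[3] = 1×1 + 3×0 = 1; c[4] = 3×1 = 3. Result coefficients: [1, 1, 4, 1, 3] → 1 + t + 4t^2 + t^3 + 3t^4

1 + t + 4t^2 + t^3 + 3t^4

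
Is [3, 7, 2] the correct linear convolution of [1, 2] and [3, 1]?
Recompute linear convolution of [1, 2] and [3, 1]: y[0] = 1×3 = 3; y[1] = 1×1 + 2×3 = 7; y[2] = 2×1 = 2 → [3, 7, 2]. Given [3, 7, 2] matches, so answer: Yes

Yes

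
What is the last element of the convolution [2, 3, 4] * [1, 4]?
Use y[k] = Σ_i a[i]·b[k-i] at k=3. y[3] = 4×4 = 16

16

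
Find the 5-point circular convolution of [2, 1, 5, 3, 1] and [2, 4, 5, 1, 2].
Use y[k] = Σ_j u[j]·v[(k-j) mod 5]. y[0] = 2×2 + 1×2 + 5×1 + 3×5 + 1×4 = 30; y[1] = 2×4 + 1×2 + 5×2 + 3×1 + 1×5 = 28; y[2] = 2×5 + 1×4 + 5×2 + 3×2 + 1×1 = 31; y[3] = 2×1 + 1×5 + 5×4 + 3×2 + 1×2 = 35; y[4] = 2×2 + 1×1 + 5×5 + 3×4 + 1×2 = 44. Result: [30, 28, 31, 35, 44]

[30, 28, 31, 35, 44]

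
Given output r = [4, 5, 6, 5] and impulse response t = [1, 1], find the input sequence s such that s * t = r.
Deconvolve r=[4, 5, 6, 5] by t=[1, 1]. Since t[0]=1, solve forward: s[0] = r[0] / 1 = 4; s[1] = (r[1] - 4×1) / 1 = 1; s[2] = (r[2] - 1×1) / 1 = 5. So s = [4, 1, 5]. Check by forward convolution: r[0] = 4×1 = 4; r[1] = 4×1 + 1×1 = 5; r[2] = 1×1 + 5×1 = 6; r[3] = 5×1 = 5

[4, 1, 5]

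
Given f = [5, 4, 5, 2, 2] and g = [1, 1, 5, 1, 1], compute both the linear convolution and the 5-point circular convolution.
Linear: y_lin[0] = 5×1 = 5; y_lin[1] = 5×1 + 4×1 = 9; y_lin[2] = 5×5 + 4×1 + 5×1 = 34; y_lin[3] = 5×1 + 4×5 + 5×1 + 2×1 = 32; y_lin[4] = 5×1 + 4×1 + 5×5 + 2×1 + 2×1 = 38; y_lin[5] = 4×1 + 5×1 + 2×5 + 2×1 = 21; y_lin[6] = 5×1 + 2×1 + 2×5 = 17; y_lin[7] = 2×1 + 2×1 = 4; y_lin[8] = 2×1 = 2 → [5, 9, 34, 32, 38, 21, 17, 4, 2]. Circular (length 5): y[0] = 5×1 + 4×1 + 5×1 + 2×5 + 2×1 = 26; y[1] = 5×1 + 4×1 + 5×1 + 2×1 + 2×5 = 26; y[2] = 5×5 + 4×1 + 5×1 + 2×1 + 2×1 = 38; y[3] = 5×1 + 4×5 + 5×1 + 2×1 + 2×1 = 34; y[4] = 5×1 + 4×1 + 5×5 + 2×1 + 2×1 = 38 → [26, 26, 38, 34, 38]

Linear: [5, 9, 34, 32, 38, 21, 17, 4, 2], Circular: [26, 26, 38, 34, 38]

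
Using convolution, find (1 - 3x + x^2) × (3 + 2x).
Ascending coefficients: a = [1, -3, 1], b = [3, 2]. c[0] = 1×3 = 3; c[1] = 1×2 + -3×3 = -7; c[2] = -3×2 + 1×3 = -3; c[3] = 1×2 = 2. Result coefficients: [3, -7, -3, 2] → 3 - 7x - 3x^2 + 2x^3

3 - 7x - 3x^2 + 2x^3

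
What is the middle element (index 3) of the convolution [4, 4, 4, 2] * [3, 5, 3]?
Use y[k] = Σ_i a[i]·b[k-i] at k=3. y[3] = 4×3 + 4×5 + 2×3 = 38

38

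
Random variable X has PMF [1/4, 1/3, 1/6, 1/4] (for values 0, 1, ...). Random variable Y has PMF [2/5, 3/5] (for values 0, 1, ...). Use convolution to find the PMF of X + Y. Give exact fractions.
P(X+Y=k) = Σ_i P(X=i)·P(Y=k-i) — a convolution of [1/4, 1/3, 1/6, 1/4] and [2/5, 3/5]. P(X+Y=0) = (1/4)×(2/5) = 1/10; P(X+Y=1) = (1/4)×(3/5) + (1/3)×(2/5) = 3/20 + 2/15 = 17/60; P(X+Y=2) = (1/3)×(3/5) + (1/6)×(2/5) = 1/5 + 1/15 = 4/15; P(X+Y=3) = (1/6)×(3/5) + (1/4)×(2/5) = 1/10 + 1/10 = 1/5; P(X+Y=4) = (1/4)×(3/5) = 3/20. PMF: [1/10, 17/60, 4/15, 1/5, 3/20] (sums to 1 ✓)

[1/10, 17/60, 4/15, 1/5, 3/20]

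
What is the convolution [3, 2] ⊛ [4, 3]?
y[0] = 3×4 = 12; y[1] = 3×3 + 2×4 = 17; y[2] = 2×3 = 6

[12, 17, 6]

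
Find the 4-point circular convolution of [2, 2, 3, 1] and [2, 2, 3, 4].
Use y[k] = Σ_j x[j]·h[(k-j) mod 4]. y[0] = 2×2 + 2×4 + 3×3 + 1×2 = 23; y[1] = 2×2 + 2×2 + 3×4 + 1×3 = 23; y[2] = 2×3 + 2×2 + 3×2 + 1×4 = 20; y[3] = 2×4 + 2×3 + 3×2 + 1×2 = 22. Result: [23, 23, 20, 22]

[23, 23, 20, 22]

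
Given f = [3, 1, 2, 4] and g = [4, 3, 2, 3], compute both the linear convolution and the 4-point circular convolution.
Linear: y_lin[0] = 3×4 = 12; y_lin[1] = 3×3 + 1×4 = 13; y_lin[2] = 3×2 + 1×3 + 2×4 = 17; y_lin[3] = 3×3 + 1×2 + 2×3 + 4×4 = 33; y_lin[4] = 1×3 + 2×2 + 4×3 = 19; y_lin[5] = 2×3 + 4×2 = 14; y_lin[6] = 4×3 = 12 → [12, 13, 17, 33, 19, 14, 12]. Circular (length 4): y[0] = 3×4 + 1×3 + 2×2 + 4×3 = 31; y[1] = 3×3 + 1×4 + 2×3 + 4×2 = 27; y[2] = 3×2 + 1×3 + 2×4 + 4×3 = 29; y[3] = 3×3 + 1×2 + 2×3 + 4×4 = 33 → [31, 27, 29, 33]

Linear: [12, 13, 17, 33, 19, 14, 12], Circular: [31, 27, 29, 33]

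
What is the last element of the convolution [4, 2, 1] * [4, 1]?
Use y[k] = Σ_i a[i]·b[k-i] at k=3. y[3] = 1×1 = 1

1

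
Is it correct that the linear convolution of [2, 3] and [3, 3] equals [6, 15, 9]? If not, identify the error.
Recompute linear convolution of [2, 3] and [3, 3]: y[0] = 2×3 = 6; y[1] = 2×3 + 3×3 = 15; y[2] = 3×3 = 9 → [6, 15, 9]. Given [6, 15, 9] matches, so answer: Yes

Yes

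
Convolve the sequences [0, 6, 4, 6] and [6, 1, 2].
y[0] = 0×6 = 0; y[1] = 0×1 + 6×6 = 36; y[2] = 0×2 + 6×1 + 4×6 = 30; y[3] = 6×2 + 4×1 + 6×6 = 52; y[4] = 4×2 + 6×1 = 14; y[5] = 6×2 = 12

[0, 36, 30, 52, 14, 12]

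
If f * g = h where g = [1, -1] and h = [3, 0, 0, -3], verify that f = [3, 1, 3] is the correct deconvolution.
Forward-compute [3, 1, 3] * [1, -1]: h[0] = 3×1 = 3; h[1] = 3×-1 + 1×1 = -2; h[2] = 1×-1 + 3×1 = 2; h[3] = 3×-1 = -3 → [3, -2, 2, -3]. Does not match given h = [3, 0, 0, -3].

Not verified. [3, 1, 3] * [1, -1] = [3, -2, 2, -3], which differs from [3, 0, 0, -3] at index 1.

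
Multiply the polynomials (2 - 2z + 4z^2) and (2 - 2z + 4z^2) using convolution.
Ascending coefficients: a = [2, -2, 4], b = [2, -2, 4]. c[0] = 2×2 = 4; c[1] = 2×-2 + -2×2 = -8; c[2] = 2×4 + -2×-2 + 4×2 = 20; c[3] = -2×4 + 4×-2 = -16; c[4] = 4×4 = 16. Result coefficients: [4, -8, 20, -16, 16] → 4 - 8z + 20z^2 - 16z^3 + 16z^4

4 - 8z + 20z^2 - 16z^3 + 16z^4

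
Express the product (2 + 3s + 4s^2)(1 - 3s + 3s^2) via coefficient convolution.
Ascending coefficients: a = [2, 3, 4], b = [1, -3, 3]. c[0] = 2×1 = 2; c[1] = 2×-3 + 3×1 = -3; c[2] = 2×3 + 3×-3 + 4×1 = 1; c[3] = 3×3 + 4×-3 = -3; c[4] = 4×3 = 12. Result coefficients: [2, -3, 1, -3, 12] → 2 - 3s + s^2 - 3s^3 + 12s^4

2 - 3s + s^2 - 3s^3 + 12s^4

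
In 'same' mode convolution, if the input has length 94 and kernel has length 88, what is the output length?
'Same' mode returns an output with the same length as the input: 94

94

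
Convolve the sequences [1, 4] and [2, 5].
y[0] = 1×2 = 2; y[1] = 1×5 + 4×2 = 13; y[2] = 4×5 = 20

[2, 13, 20]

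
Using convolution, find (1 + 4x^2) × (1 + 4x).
Ascending coefficients: a = [1, 0, 4], b = [1, 4]. c[0] = 1×1 = 1; c[1] = 1×4 + 0×1 = 4; c[2] = 0×4 + 4×1 = 4; c[3] = 4×4 = 16. Result coefficients: [1, 4, 4, 16] → 1 + 4x + 4x^2 + 16x^3

1 + 4x + 4x^2 + 16x^3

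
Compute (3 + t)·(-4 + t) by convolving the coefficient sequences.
Ascending coefficients: a = [3, 1], b = [-4, 1]. c[0] = 3×-4 = -12; c[1] = 3×1 + 1×-4 = -1; c[2] = 1×1 = 1. Result coefficients: [-12, -1, 1] → -12 - t + t^2

-12 - t + t^2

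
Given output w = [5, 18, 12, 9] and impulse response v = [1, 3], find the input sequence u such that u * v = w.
Deconvolve w=[5, 18, 12, 9] by v=[1, 3]. Since v[0]=1, solve forward: u[0] = w[0] / 1 = 5; u[1] = (w[1] - 5×3) / 1 = 3; u[2] = (w[2] - 3×3) / 1 = 3. So u = [5, 3, 3]. Check by forward convolution: w[0] = 5×1 = 5; w[1] = 5×3 + 3×1 = 18; w[2] = 3×3 + 3×1 = 12; w[3] = 3×3 = 9

[5, 3, 3]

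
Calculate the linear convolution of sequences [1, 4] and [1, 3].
y[0] = 1×1 = 1; y[1] = 1×3 + 4×1 = 7; y[2] = 4×3 = 12

[1, 7, 12]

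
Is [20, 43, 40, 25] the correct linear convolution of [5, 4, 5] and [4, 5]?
Recompute linear convolution of [5, 4, 5] and [4, 5]: y[0] = 5×4 = 20; y[1] = 5×5 + 4×4 = 41; y[2] = 4×5 + 5×4 = 40; y[3] = 5×5 = 25 → [20, 41, 40, 25]. Compare to given [20, 43, 40, 25]: they differ at index 1: given 43, correct 41, so answer: No

No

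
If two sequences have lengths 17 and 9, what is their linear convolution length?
Linear/full convolution length: m + n - 1 = 17 + 9 - 1 = 25

25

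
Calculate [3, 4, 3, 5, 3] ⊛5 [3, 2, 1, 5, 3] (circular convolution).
Use y[k] = Σ_j f[j]·g[(k-j) mod 5]. y[0] = 3×3 + 4×3 + 3×5 + 5×1 + 3×2 = 47; y[1] = 3×2 + 4×3 + 3×3 + 5×5 + 3×1 = 55; y[2] = 3×1 + 4×2 + 3×3 + 5×3 + 3×5 = 50; y[3] = 3×5 + 4×1 + 3×2 + 5×3 + 3×3 = 49; y[4] = 3×3 + 4×5 + 3×1 + 5×2 + 3×3 = 51. Result: [47, 55, 50, 49, 51]

[47, 55, 50, 49, 51]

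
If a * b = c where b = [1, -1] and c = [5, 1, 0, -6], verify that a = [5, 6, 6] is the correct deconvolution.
Forward-compute [5, 6, 6] * [1, -1]: c[0] = 5×1 = 5; c[1] = 5×-1 + 6×1 = 1; c[2] = 6×-1 + 6×1 = 0; c[3] = 6×-1 = -6 → [5, 1, 0, -6]. Matches given c = [5, 1, 0, -6], so verified.

Verified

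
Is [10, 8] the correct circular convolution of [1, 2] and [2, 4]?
Recompute circular convolution of [1, 2] and [2, 4]: y[0] = 1×2 + 2×4 = 10; y[1] = 1×4 + 2×2 = 8 → [10, 8]. Given [10, 8] matches, so answer: Yes

Yes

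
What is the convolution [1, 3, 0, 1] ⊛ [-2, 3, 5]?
y[0] = 1×-2 = -2; y[1] = 1×3 + 3×-2 = -3; y[2] = 1×5 + 3×3 + 0×-2 = 14; y[3] = 3×5 + 0×3 + 1×-2 = 13; y[4] = 0×5 + 1×3 = 3; y[5] = 1×5 = 5

[-2, -3, 14, 13, 3, 5]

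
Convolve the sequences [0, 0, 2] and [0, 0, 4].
y[0] = 0×0 = 0; y[1] = 0×0 + 0×0 = 0; y[2] = 0×4 + 0×0 + 2×0 = 0; y[3] = 0×4 + 2×0 = 0; y[4] = 2×4 = 8

[0, 0, 0, 0, 8]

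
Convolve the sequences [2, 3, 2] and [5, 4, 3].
y[0] = 2×5 = 10; y[1] = 2×4 + 3×5 = 23; y[2] = 2×3 + 3×4 + 2×5 = 28; y[3] = 3×3 + 2×4 = 17; y[4] = 2×3 = 6

[10, 23, 28, 17, 6]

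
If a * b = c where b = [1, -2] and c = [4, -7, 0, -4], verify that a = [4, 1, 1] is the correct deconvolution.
Forward-compute [4, 1, 1] * [1, -2]: c[0] = 4×1 = 4; c[1] = 4×-2 + 1×1 = -7; c[2] = 1×-2 + 1×1 = -1; c[3] = 1×-2 = -2 → [4, -7, -1, -2]. Does not match given c = [4, -7, 0, -4].

Not verified. [4, 1, 1] * [1, -2] = [4, -7, -1, -2], which differs from [4, -7, 0, -4] at index 2.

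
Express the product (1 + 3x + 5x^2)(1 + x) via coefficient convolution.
Ascending coefficients: a = [1, 3, 5], b = [1, 1]. c[0] = 1×1 = 1; c[1] = 1×1 + 3×1 = 4; c[2] = 3×1 + 5×1 = 8; c[3] = 5×1 = 5. Result coefficients: [1, 4, 8, 5] → 1 + 4x + 8x^2 + 5x^3

1 + 4x + 8x^2 + 5x^3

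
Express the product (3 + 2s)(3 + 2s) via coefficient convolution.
Ascending coefficients: a = [3, 2], b = [3, 2]. c[0] = 3×3 = 9; c[1] = 3×2 + 2×3 = 12; c[2] = 2×2 = 4. Result coefficients: [9, 12, 4] → 9 + 12s + 4s^2

9 + 12s + 4s^2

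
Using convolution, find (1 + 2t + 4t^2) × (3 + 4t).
Ascending coefficients: a = [1, 2, 4], b = [3, 4]. c[0] = 1×3 = 3; c[1] = 1×4 + 2×3 = 10; c[2] = 2×4 + 4×3 = 20; c[3] = 4×4 = 16. Result coefficients: [3, 10, 20, 16] → 3 + 10t + 20t^2 + 16t^3

3 + 10t + 20t^2 + 16t^3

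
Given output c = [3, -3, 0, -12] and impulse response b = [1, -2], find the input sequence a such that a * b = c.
Deconvolve c=[3, -3, 0, -12] by b=[1, -2]. Since b[0]=1, solve forward: a[0] = c[0] / 1 = 3; a[1] = (c[1] - 3×-2) / 1 = 3; a[2] = (c[2] - 3×-2) / 1 = 6. So a = [3, 3, 6]. Check by forward convolution: c[0] = 3×1 = 3; c[1] = 3×-2 + 3×1 = -3; c[2] = 3×-2 + 6×1 = 0; c[3] = 6×-2 = -12

[3, 3, 6]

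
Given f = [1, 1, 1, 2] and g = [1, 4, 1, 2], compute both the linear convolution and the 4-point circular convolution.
Linear: y_lin[0] = 1×1 = 1; y_lin[1] = 1×4 + 1×1 = 5; y_lin[2] = 1×1 + 1×4 + 1×1 = 6; y_lin[3] = 1×2 + 1×1 + 1×4 + 2×1 = 9; y_lin[4] = 1×2 + 1×1 + 2×4 = 11; y_lin[5] = 1×2 + 2×1 = 4; y_lin[6] = 2×2 = 4 → [1, 5, 6, 9, 11, 4, 4]. Circular (length 4): y[0] = 1×1 + 1×2 + 1×1 + 2×4 = 12; y[1] = 1×4 + 1×1 + 1×2 + 2×1 = 9; y[2] = 1×1 + 1×4 + 1×1 + 2×2 = 10; y[3] = 1×2 + 1×1 + 1×4 + 2×1 = 9 → [12, 9, 10, 9]

Linear: [1, 5, 6, 9, 11, 4, 4], Circular: [12, 9, 10, 9]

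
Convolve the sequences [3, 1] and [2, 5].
y[0] = 3×2 = 6; y[1] = 3×5 + 1×2 = 17; y[2] = 1×5 = 5

[6, 17, 5]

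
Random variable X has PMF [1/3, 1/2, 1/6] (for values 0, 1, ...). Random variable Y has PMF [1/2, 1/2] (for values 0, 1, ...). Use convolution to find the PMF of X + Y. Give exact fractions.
P(X+Y=k) = Σ_i P(X=i)·P(Y=k-i) — a convolution of [1/3, 1/2, 1/6] and [1/2, 1/2]. P(X+Y=0) = (1/3)×(1/2) = 1/6; P(X+Y=1) = (1/3)×(1/2) + (1/2)×(1/2) = 1/6 + 1/4 = 5/12; P(X+Y=2) = (1/2)×(1/2) + (1/6)×(1/2) = 1/4 + 1/12 = 1/3; P(X+Y=3) = (1/6)×(1/2) = 1/12. PMF: [1/6, 5/12, 1/3, 1/12] (sums to 1 ✓)

[1/6, 5/12, 1/3, 1/12]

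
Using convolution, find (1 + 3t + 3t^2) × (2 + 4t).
Ascending coefficients: a = [1, 3, 3], b = [2, 4]. c[0] = 1×2 = 2; c[1] = 1×4 + 3×2 = 10; c[2] = 3×4 + 3×2 = 18; c[3] = 3×4 = 12. Result coefficients: [2, 10, 18, 12] → 2 + 10t + 18t^2 + 12t^3

2 + 10t + 18t^2 + 12t^3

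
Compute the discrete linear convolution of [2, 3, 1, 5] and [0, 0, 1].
y[0] = 2×0 = 0; y[1] = 2×0 + 3×0 = 0; y[2] = 2×1 + 3×0 + 1×0 = 2; y[3] = 3×1 + 1×0 + 5×0 = 3; y[4] = 1×1 + 5×0 = 1; y[5] = 5×1 = 5

[0, 0, 2, 3, 1, 5]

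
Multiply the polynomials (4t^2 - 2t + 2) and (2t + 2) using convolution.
Ascending coefficients: a = [2, -2, 4], b = [2, 2]. c[0] = 2×2 = 4; c[1] = 2×2 + -2×2 = 0; c[2] = -2×2 + 4×2 = 4; c[3] = 4×2 = 8. Result coefficients: [4, 0, 4, 8] → 8t^3 + 4t^2 + 4

8t^3 + 4t^2 + 4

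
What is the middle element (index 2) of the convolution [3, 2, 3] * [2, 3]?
Use y[k] = Σ_i a[i]·b[k-i] at k=2. y[2] = 2×3 + 3×2 = 12

12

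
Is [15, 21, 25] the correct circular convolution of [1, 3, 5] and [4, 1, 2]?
Recompute circular convolution of [1, 3, 5] and [4, 1, 2]: y[0] = 1×4 + 3×2 + 5×1 = 15; y[1] = 1×1 + 3×4 + 5×2 = 23; y[2] = 1×2 + 3×1 + 5×4 = 25 → [15, 23, 25]. Compare to given [15, 21, 25]: they differ at index 1: given 21, correct 23, so answer: No

No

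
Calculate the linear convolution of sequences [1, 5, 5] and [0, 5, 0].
y[0] = 1×0 = 0; y[1] = 1×5 + 5×0 = 5; y[2] = 1×0 + 5×5 + 5×0 = 25; y[3] = 5×0 + 5×5 = 25; y[4] = 5×0 = 0

[0, 5, 25, 25, 0]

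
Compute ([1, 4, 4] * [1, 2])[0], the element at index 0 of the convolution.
Use y[k] = Σ_i a[i]·b[k-i] at k=0. y[0] = 1×1 = 1

1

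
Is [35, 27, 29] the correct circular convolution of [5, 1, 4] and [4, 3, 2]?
Recompute circular convolution of [5, 1, 4] and [4, 3, 2]: y[0] = 5×4 + 1×2 + 4×3 = 34; y[1] = 5×3 + 1×4 + 4×2 = 27; y[2] = 5×2 + 1×3 + 4×4 = 29 → [34, 27, 29]. Compare to given [35, 27, 29]: they differ at index 0: given 35, correct 34, so answer: No

No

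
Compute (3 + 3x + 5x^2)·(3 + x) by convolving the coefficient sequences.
Ascending coefficients: a = [3, 3, 5], b = [3, 1]. c[0] = 3×3 = 9; c[1] = 3×1 + 3×3 = 12; c[2] = 3×1 + 5×3 = 18; c[3] = 5×1 = 5. Result coefficients: [9, 12, 18, 5] → 9 + 12x + 18x^2 + 5x^3

9 + 12x + 18x^2 + 5x^3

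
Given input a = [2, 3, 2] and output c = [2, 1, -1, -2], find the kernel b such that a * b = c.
Output length 4 = len(a) + len(b) - 1 ⇒ len(b) = 2. Solve b forward using b[k] = (c[k] - Σ_{i≥1} a[i]·b[k-i]) / a[0]: b[0] = c[0] / a[0] = 2 / 2 = 1; b[1] = (c[1] - 3×1) / a[0] = (1 - 3×1) / 2 = -1. So b = [1, -1]. Forward-check [2, 3, 2] * [1, -1]: c[0] = 2×1 = 2; c[1] = 2×-1 + 3×1 = 1; c[2] = 3×-1 + 2×1 = -1; c[3] = 2×-1 = -2 → [2, 1, -1, -2] ✓

[1, -1]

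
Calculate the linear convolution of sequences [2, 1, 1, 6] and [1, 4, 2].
y[0] = 2×1 = 2; y[1] = 2×4 + 1×1 = 9; y[2] = 2×2 + 1×4 + 1×1 = 9; y[3] = 1×2 + 1×4 + 6×1 = 12; y[4] = 1×2 + 6×4 = 26; y[5] = 6×2 = 12

[2, 9, 9, 12, 26, 12]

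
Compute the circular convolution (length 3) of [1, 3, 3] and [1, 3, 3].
Use y[k] = Σ_j u[j]·v[(k-j) mod 3]. y[0] = 1×1 + 3×3 + 3×3 = 19; y[1] = 1×3 + 3×1 + 3×3 = 15; y[2] = 1×3 + 3×3 + 3×1 = 15. Result: [19, 15, 15]

[19, 15, 15]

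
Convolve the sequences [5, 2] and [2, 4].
y[0] = 5×2 = 10; y[1] = 5×4 + 2×2 = 24; y[2] = 2×4 = 8

[10, 24, 8]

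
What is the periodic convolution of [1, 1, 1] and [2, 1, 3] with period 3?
Use y[k] = Σ_j f[j]·g[(k-j) mod 3]. y[0] = 1×2 + 1×3 + 1×1 = 6; y[1] = 1×1 + 1×2 + 1×3 = 6; y[2] = 1×3 + 1×1 + 1×2 = 6. Result: [6, 6, 6]

[6, 6, 6]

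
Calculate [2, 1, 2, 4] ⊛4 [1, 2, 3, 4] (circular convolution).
Use y[k] = Σ_j x[j]·h[(k-j) mod 4]. y[0] = 2×1 + 1×4 + 2×3 + 4×2 = 20; y[1] = 2×2 + 1×1 + 2×4 + 4×3 = 25; y[2] = 2×3 + 1×2 + 2×1 + 4×4 = 26; y[3] = 2×4 + 1×3 + 2×2 + 4×1 = 19. Result: [20, 25, 26, 19]

[20, 25, 26, 19]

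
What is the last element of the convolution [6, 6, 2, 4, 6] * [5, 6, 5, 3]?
Use y[k] = Σ_i a[i]·b[k-i] at k=7. y[7] = 6×3 = 18

18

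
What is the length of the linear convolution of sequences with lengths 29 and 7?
Linear/full convolution length: m + n - 1 = 29 + 7 - 1 = 35

35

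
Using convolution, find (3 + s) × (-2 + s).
Ascending coefficients: a = [3, 1], b = [-2, 1]. c[0] = 3×-2 = -6; c[1] = 3×1 + 1×-2 = 1; c[2] = 1×1 = 1. Result coefficients: [-6, 1, 1] → -6 + s + s^2

-6 + s + s^2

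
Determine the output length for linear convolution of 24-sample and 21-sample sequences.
Linear/full convolution length: m + n - 1 = 24 + 21 - 1 = 44

44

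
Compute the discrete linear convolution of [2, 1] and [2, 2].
y[0] = 2×2 = 4; y[1] = 2×2 + 1×2 = 6; y[2] = 1×2 = 2

[4, 6, 2]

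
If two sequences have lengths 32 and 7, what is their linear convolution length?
Linear/full convolution length: m + n - 1 = 32 + 7 - 1 = 38

38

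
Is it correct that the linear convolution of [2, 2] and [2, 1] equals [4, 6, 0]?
Recompute linear convolution of [2, 2] and [2, 1]: y[0] = 2×2 = 4; y[1] = 2×1 + 2×2 = 6; y[2] = 2×1 = 2 → [4, 6, 2]. Compare to given [4, 6, 0]: they differ at index 2: given 0, correct 2, so answer: No

No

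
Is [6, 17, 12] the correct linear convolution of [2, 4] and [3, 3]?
Recompute linear convolution of [2, 4] and [3, 3]: y[0] = 2×3 = 6; y[1] = 2×3 + 4×3 = 18; y[2] = 4×3 = 12 → [6, 18, 12]. Compare to given [6, 17, 12]: they differ at index 1: given 17, correct 18, so answer: No

No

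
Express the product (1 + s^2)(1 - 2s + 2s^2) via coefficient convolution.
Ascending coefficients: a = [1, 0, 1], b = [1, -2, 2]. c[0] = 1×1 = 1; c[1] = 1×-2 + 0×1 = -2; c[2] = 1×2 + 0×-2 + 1×1 = 3; c[3] = 0×2 + 1×-2 = -2; c[4] = 1×2 = 2. Result coefficients: [1, -2, 3, -2, 2] → 1 - 2s + 3s^2 - 2s^3 + 2s^4

1 - 2s + 3s^2 - 2s^3 + 2s^4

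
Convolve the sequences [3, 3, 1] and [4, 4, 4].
y[0] = 3×4 = 12; y[1] = 3×4 + 3×4 = 24; y[2] = 3×4 + 3×4 + 1×4 = 28; y[3] = 3×4 + 1×4 = 16; y[4] = 1×4 = 4

[12, 24, 28, 16, 4]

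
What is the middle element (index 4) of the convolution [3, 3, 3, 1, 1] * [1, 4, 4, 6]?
Use y[k] = Σ_i a[i]·b[k-i] at k=4. y[4] = 3×6 + 3×4 + 1×4 + 1×1 = 35

35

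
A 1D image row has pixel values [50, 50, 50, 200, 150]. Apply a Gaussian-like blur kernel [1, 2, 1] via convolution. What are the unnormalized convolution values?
Convolve image row [50, 50, 50, 200, 150] with kernel [1, 2, 1]: y[0] = 50×1 = 50; y[1] = 50×2 + 50×1 = 150; y[2] = 50×1 + 50×2 + 50×1 = 200; y[3] = 50×1 + 50×2 + 200×1 = 350; y[4] = 50×1 + 200×2 + 150×1 = 600; y[5] = 200×1 + 150×2 = 500; y[6] = 150×1 = 150 → [50, 150, 200, 350, 600, 500, 150]. Normalization factor = sum(kernel) = 4.

[50, 150, 200, 350, 600, 500, 150]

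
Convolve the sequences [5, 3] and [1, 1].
y[0] = 5×1 = 5; y[1] = 5×1 + 3×1 = 8; y[2] = 3×1 = 3

[5, 8, 3]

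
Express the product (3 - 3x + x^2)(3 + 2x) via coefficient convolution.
Ascending coefficients: a = [3, -3, 1], b = [3, 2]. c[0] = 3×3 = 9; c[1] = 3×2 + -3×3 = -3; c[2] = -3×2 + 1×3 = -3; c[3] = 1×2 = 2. Result coefficients: [9, -3, -3, 2] → 9 - 3x - 3x^2 + 2x^3

9 - 3x - 3x^2 + 2x^3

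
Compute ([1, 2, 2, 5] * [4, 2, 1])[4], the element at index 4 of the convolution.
Use y[k] = Σ_i a[i]·b[k-i] at k=4. y[4] = 2×1 + 5×2 = 12

12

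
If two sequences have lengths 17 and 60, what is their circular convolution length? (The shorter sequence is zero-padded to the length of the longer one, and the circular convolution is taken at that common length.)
Circular convolution (zero-padding the shorter input) has length max(m, n) = max(17, 60) = 60

60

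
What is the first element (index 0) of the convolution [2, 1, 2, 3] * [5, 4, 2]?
Use y[k] = Σ_i a[i]·b[k-i] at k=0. y[0] = 2×5 = 10

10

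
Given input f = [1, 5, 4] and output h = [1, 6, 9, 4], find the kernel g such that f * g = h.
Output length 4 = len(f) + len(g) - 1 ⇒ len(g) = 2. Solve g forward using g[k] = (h[k] - Σ_{i≥1} f[i]·g[k-i]) / f[0]: g[0] = h[0] / f[0] = 1 / 1 = 1; g[1] = (h[1] - 5×1) / f[0] = (6 - 5×1) / 1 = 1. So g = [1, 1]. Forward-check [1, 5, 4] * [1, 1]: h[0] = 1×1 = 1; h[1] = 1×1 + 5×1 = 6; h[2] = 5×1 + 4×1 = 9; h[3] = 4×1 = 4 → [1, 6, 9, 4] ✓

[1, 1]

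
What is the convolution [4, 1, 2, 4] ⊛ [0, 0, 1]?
y[0] = 4×0 = 0; y[1] = 4×0 + 1×0 = 0; y[2] = 4×1 + 1×0 + 2×0 = 4; y[3] = 1×1 + 2×0 + 4×0 = 1; y[4] = 2×1 + 4×0 = 2; y[5] = 4×1 = 4

[0, 0, 4, 1, 2, 4]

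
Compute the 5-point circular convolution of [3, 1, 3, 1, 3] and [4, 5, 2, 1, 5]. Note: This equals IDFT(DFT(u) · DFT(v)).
Either evaluate y[k] = Σ_j u[j]·v[(k-j) mod 5] directly, or use IDFT(DFT(u) · DFT(v)). y[0] = 3×4 + 1×5 + 3×1 + 1×2 + 3×5 = 37; y[1] = 3×5 + 1×4 + 3×5 + 1×1 + 3×2 = 41; y[2] = 3×2 + 1×5 + 3×4 + 1×5 + 3×1 = 31; y[3] = 3×1 + 1×2 + 3×5 + 1×4 + 3×5 = 39; y[4] = 3×5 + 1×1 + 3×2 + 1×5 + 3×4 = 39. Result: [37, 41, 31, 39, 39]

[37, 41, 31, 39, 39]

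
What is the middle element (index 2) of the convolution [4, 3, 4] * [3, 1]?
Use y[k] = Σ_i a[i]·b[k-i] at k=2. y[2] = 3×1 + 4×3 = 15

15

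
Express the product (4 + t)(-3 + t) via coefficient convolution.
Ascending coefficients: a = [4, 1], b = [-3, 1]. c[0] = 4×-3 = -12; c[1] = 4×1 + 1×-3 = 1; c[2] = 1×1 = 1. Result coefficients: [-12, 1, 1] → -12 + t + t^2

-12 + t + t^2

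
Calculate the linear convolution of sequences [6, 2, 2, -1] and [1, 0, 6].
y[0] = 6×1 = 6; y[1] = 6×0 + 2×1 = 2; y[2] = 6×6 + 2×0 + 2×1 = 38; y[3] = 2×6 + 2×0 + -1×1 = 11; y[4] = 2×6 + -1×0 = 12; y[5] = -1×6 = -6

[6, 2, 38, 11, 12, -6]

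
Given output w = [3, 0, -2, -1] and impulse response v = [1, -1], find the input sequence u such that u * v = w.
Deconvolve w=[3, 0, -2, -1] by v=[1, -1]. Since v[0]=1, solve forward: u[0] = w[0] / 1 = 3; u[1] = (w[1] - 3×-1) / 1 = 3; u[2] = (w[2] - 3×-1) / 1 = 1. So u = [3, 3, 1]. Check by forward convolution: w[0] = 3×1 = 3; w[1] = 3×-1 + 3×1 = 0; w[2] = 3×-1 + 1×1 = -2; w[3] = 1×-1 = -1

[3, 3, 1]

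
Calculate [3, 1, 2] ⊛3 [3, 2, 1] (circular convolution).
Use y[k] = Σ_j a[j]·b[(k-j) mod 3]. y[0] = 3×3 + 1×1 + 2×2 = 14; y[1] = 3×2 + 1×3 + 2×1 = 11; y[2] = 3×1 + 1×2 + 2×3 = 11. Result: [14, 11, 11]

[14, 11, 11]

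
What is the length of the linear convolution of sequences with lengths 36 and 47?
Linear/full convolution length: m + n - 1 = 36 + 47 - 1 = 82

82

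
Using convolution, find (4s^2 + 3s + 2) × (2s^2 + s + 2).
Ascending coefficients: a = [2, 3, 4], b = [2, 1, 2]. c[0] = 2×2 = 4; c[1] = 2×1 + 3×2 = 8; c[2] = 2×2 + 3×1 + 4×2 = 15; c[3] = 3×2 + 4×1 = 10; c[4] = 4×2 = 8. Result coefficients: [4, 8, 15, 10, 8] → 8s^4 + 10s^3 + 15s^2 + 8s + 4

8s^4 + 10s^3 + 15s^2 + 8s + 4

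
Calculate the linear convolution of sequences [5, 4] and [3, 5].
y[0] = 5×3 = 15; y[1] = 5×5 + 4×3 = 37; y[2] = 4×5 = 20

[15, 37, 20]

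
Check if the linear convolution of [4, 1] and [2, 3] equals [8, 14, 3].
Recompute linear convolution of [4, 1] and [2, 3]: y[0] = 4×2 = 8; y[1] = 4×3 + 1×2 = 14; y[2] = 1×3 = 3 → [8, 14, 3]. Given [8, 14, 3] matches, so answer: Yes

Yes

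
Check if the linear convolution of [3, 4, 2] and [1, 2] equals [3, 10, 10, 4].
Recompute linear convolution of [3, 4, 2] and [1, 2]: y[0] = 3×1 = 3; y[1] = 3×2 + 4×1 = 10; y[2] = 4×2 + 2×1 = 10; y[3] = 2×2 = 4 → [3, 10, 10, 4]. Given [3, 10, 10, 4] matches, so answer: Yes

Yes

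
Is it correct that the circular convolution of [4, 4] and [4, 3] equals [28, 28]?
Recompute circular convolution of [4, 4] and [4, 3]: y[0] = 4×4 + 4×3 = 28; y[1] = 4×3 + 4×4 = 28 → [28, 28]. Given [28, 28] matches, so answer: Yes

Yes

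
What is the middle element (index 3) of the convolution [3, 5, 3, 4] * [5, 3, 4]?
Use y[k] = Σ_i a[i]·b[k-i] at k=3. y[3] = 5×4 + 3×3 + 4×5 = 49

49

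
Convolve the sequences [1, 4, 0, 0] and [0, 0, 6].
y[0] = 1×0 = 0; y[1] = 1×0 + 4×0 = 0; y[2] = 1×6 + 4×0 + 0×0 = 6; y[3] = 4×6 + 0×0 + 0×0 = 24; y[4] = 0×6 + 0×0 = 0; y[5] = 0×6 = 0

[0, 0, 6, 24, 0, 0]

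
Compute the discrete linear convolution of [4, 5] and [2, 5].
y[0] = 4×2 = 8; y[1] = 4×5 + 5×2 = 30; y[2] = 5×5 = 25

[8, 30, 25]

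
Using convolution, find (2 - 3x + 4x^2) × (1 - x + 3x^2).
Ascending coefficients: a = [2, -3, 4], b = [1, -1, 3]. c[0] = 2×1 = 2; c[1] = 2×-1 + -3×1 = -5; c[2] = 2×3 + -3×-1 + 4×1 = 13; c[3] = -3×3 + 4×-1 = -13; c[4] = 4×3 = 12. Result coefficients: [2, -5, 13, -13, 12] → 2 - 5x + 13x^2 - 13x^3 + 12x^4

2 - 5x + 13x^2 - 13x^3 + 12x^4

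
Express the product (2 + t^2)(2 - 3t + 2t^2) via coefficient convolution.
Ascending coefficients: a = [2, 0, 1], b = [2, -3, 2]. c[0] = 2×2 = 4; c[1] = 2×-3 + 0×2 = -6; c[2] = 2×2 + 0×-3 + 1×2 = 6; c[3] = 0×2 + 1×-3 = -3; c[4] = 1×2 = 2. Result coefficients: [4, -6, 6, -3, 2] → 4 - 6t + 6t^2 - 3t^3 + 2t^4

4 - 6t + 6t^2 - 3t^3 + 2t^4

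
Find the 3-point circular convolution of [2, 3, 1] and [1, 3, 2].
Use y[k] = Σ_j x[j]·h[(k-j) mod 3]. y[0] = 2×1 + 3×2 + 1×3 = 11; y[1] = 2×3 + 3×1 + 1×2 = 11; y[2] = 2×2 + 3×3 + 1×1 = 14. Result: [11, 11, 14]

[11, 11, 14]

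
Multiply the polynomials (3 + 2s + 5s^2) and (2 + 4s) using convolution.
Ascending coefficients: a = [3, 2, 5], b = [2, 4]. c[0] = 3×2 = 6; c[1] = 3×4 + 2×2 = 16; c[2] = 2×4 + 5×2 = 18; c[3] = 5×4 = 20. Result coefficients: [6, 16, 18, 20] → 6 + 16s + 18s^2 + 20s^3

6 + 16s + 18s^2 + 20s^3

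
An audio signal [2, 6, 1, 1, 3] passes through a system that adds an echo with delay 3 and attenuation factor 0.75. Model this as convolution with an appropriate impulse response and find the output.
Direct-path + delayed-attenuated-path model → impulse response h = [1, 0, 0, 0.75] (1 at lag 0, 0.75 at lag 3). Output y[n] = x[n] + 0.75·x[n - 3] (with x[n] = 0 outside 0..4): y[0] = 2 + 0.75×0 = 2; y[1] = 6 + 0.75×0 = 6; y[2] = 1 + 0.75×0 = 1; y[3] = 1 + 0.75×2 = 2.5; y[4] = 3 + 0.75×6 = 7.5; y[5] = 0 + 0.75×1 = 0.75; y[6] = 0 + 0.75×1 = 0.75; y[7] = 0 + 0.75×3 = 2.25. So y = [2, 6, 1, 2.5, 7.5, 0.75, 0.75, 2.25]

[2, 6, 1, 2.5, 7.5, 0.75, 0.75, 2.25]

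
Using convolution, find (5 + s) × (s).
Ascending coefficients: a = [5, 1], b = [0, 1]. c[0] = 5×0 = 0; c[1] = 5×1 + 1×0 = 5; c[2] = 1×1 = 1. Result coefficients: [0, 5, 1] → 5s + s^2

5s + s^2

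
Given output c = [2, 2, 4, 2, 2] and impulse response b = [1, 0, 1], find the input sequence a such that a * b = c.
Deconvolve c=[2, 2, 4, 2, 2] by b=[1, 0, 1]. Since b[0]=1, solve forward: a[0] = c[0] / 1 = 2; a[1] = (c[1] - 2×0) / 1 = 2; a[2] = (c[2] - 2×0 - 2×1) / 1 = 2. So a = [2, 2, 2]. Check by forward convolution: c[0] = 2×1 = 2; c[1] = 2×0 + 2×1 = 2; c[2] = 2×1 + 2×0 + 2×1 = 4; c[3] = 2×1 + 2×0 = 2; c[4] = 2×1 = 2

[2, 2, 2]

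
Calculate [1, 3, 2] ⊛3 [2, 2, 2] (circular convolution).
Use y[k] = Σ_j s[j]·t[(k-j) mod 3]. y[0] = 1×2 + 3×2 + 2×2 = 12; y[1] = 1×2 + 3×2 + 2×2 = 12; y[2] = 1×2 + 3×2 + 2×2 = 12. Result: [12, 12, 12]

[12, 12, 12]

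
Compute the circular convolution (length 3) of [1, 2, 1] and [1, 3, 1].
Use y[k] = Σ_j f[j]·g[(k-j) mod 3]. y[0] = 1×1 + 2×1 + 1×3 = 6; y[1] = 1×3 + 2×1 + 1×1 = 6; y[2] = 1×1 + 2×3 + 1×1 = 8. Result: [6, 6, 8]

[6, 6, 8]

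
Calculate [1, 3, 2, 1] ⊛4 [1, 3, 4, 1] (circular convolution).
Use y[k] = Σ_j f[j]·g[(k-j) mod 4]. y[0] = 1×1 + 3×1 + 2×4 + 1×3 = 15; y[1] = 1×3 + 3×1 + 2×1 + 1×4 = 12; y[2] = 1×4 + 3×3 + 2×1 + 1×1 = 16; y[3] = 1×1 + 3×4 + 2×3 + 1×1 = 20. Result: [15, 12, 16, 20]

[15, 12, 16, 20]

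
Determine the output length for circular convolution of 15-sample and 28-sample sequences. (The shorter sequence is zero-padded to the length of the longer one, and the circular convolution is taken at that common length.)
Circular convolution (zero-padding the shorter input) has length max(m, n) = max(15, 28) = 28

28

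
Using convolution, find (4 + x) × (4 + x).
Ascending coefficients: a = [4, 1], b = [4, 1]. c[0] = 4×4 = 16; c[1] = 4×1 + 1×4 = 8; c[2] = 1×1 = 1. Result coefficients: [16, 8, 1] → 16 + 8x + x^2

16 + 8x + x^2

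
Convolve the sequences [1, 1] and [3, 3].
y[0] = 1×3 = 3; y[1] = 1×3 + 1×3 = 6; y[2] = 1×3 = 3

[3, 6, 3]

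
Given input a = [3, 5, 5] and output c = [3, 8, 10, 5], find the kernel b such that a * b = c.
Output length 4 = len(a) + len(b) - 1 ⇒ len(b) = 2. Solve b forward using b[k] = (c[k] - Σ_{i≥1} a[i]·b[k-i]) / a[0]: b[0] = c[0] / a[0] = 3 / 3 = 1; b[1] = (c[1] - 5×1) / a[0] = (8 - 5×1) / 3 = 1. So b = [1, 1]. Forward-check [3, 5, 5] * [1, 1]: c[0] = 3×1 = 3; c[1] = 3×1 + 5×1 = 8; c[2] = 5×1 + 5×1 = 10; c[3] = 5×1 = 5 → [3, 8, 10, 5] ✓

[1, 1]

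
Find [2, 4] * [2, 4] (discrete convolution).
y[0] = 2×2 = 4; y[1] = 2×4 + 4×2 = 16; y[2] = 4×4 = 16

[4, 16, 16]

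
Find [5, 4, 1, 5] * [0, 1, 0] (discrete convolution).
y[0] = 5×0 = 0; y[1] = 5×1 + 4×0 = 5; y[2] = 5×0 + 4×1 + 1×0 = 4; y[3] = 4×0 + 1×1 + 5×0 = 1; y[4] = 1×0 + 5×1 = 5; y[5] = 5×0 = 0

[0, 5, 4, 1, 5, 0]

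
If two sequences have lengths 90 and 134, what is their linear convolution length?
Linear/full convolution length: m + n - 1 = 90 + 134 - 1 = 223

223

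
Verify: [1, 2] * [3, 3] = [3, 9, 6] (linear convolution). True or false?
Recompute linear convolution of [1, 2] and [3, 3]: y[0] = 1×3 = 3; y[1] = 1×3 + 2×3 = 9; y[2] = 2×3 = 6 → [3, 9, 6]. Given [3, 9, 6] matches, so answer: Yes

Yes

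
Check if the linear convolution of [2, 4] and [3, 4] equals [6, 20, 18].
Recompute linear convolution of [2, 4] and [3, 4]: y[0] = 2×3 = 6; y[1] = 2×4 + 4×3 = 20; y[2] = 4×4 = 16 → [6, 20, 16]. Compare to given [6, 20, 18]: they differ at index 2: given 18, correct 16, so answer: No

No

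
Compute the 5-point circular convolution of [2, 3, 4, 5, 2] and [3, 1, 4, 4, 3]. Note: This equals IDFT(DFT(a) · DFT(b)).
Either evaluate y[k] = Σ_j a[j]·b[(k-j) mod 5] directly, or use IDFT(DFT(a) · DFT(b)). y[0] = 2×3 + 3×3 + 4×4 + 5×4 + 2×1 = 53; y[1] = 2×1 + 3×3 + 4×3 + 5×4 + 2×4 = 51; y[2] = 2×4 + 3×1 + 4×3 + 5×3 + 2×4 = 46; y[3] = 2×4 + 3×4 + 4×1 + 5×3 + 2×3 = 45; y[4] = 2×3 + 3×4 + 4×4 + 5×1 + 2×3 = 45. Result: [53, 51, 46, 45, 45]

[53, 51, 46, 45, 45]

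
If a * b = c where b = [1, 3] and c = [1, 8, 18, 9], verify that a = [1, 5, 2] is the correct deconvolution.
Forward-compute [1, 5, 2] * [1, 3]: c[0] = 1×1 = 1; c[1] = 1×3 + 5×1 = 8; c[2] = 5×3 + 2×1 = 17; c[3] = 2×3 = 6 → [1, 8, 17, 6]. Does not match given c = [1, 8, 18, 9].

Not verified. [1, 5, 2] * [1, 3] = [1, 8, 17, 6], which differs from [1, 8, 18, 9] at index 2.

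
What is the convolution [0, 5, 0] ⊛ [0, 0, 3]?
y[0] = 0×0 = 0; y[1] = 0×0 + 5×0 = 0; y[2] = 0×3 + 5×0 + 0×0 = 0; y[3] = 5×3 + 0×0 = 15; y[4] = 0×3 = 0

[0, 0, 0, 15, 0]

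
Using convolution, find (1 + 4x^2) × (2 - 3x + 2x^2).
Ascending coefficients: a = [1, 0, 4], b = [2, -3, 2]. c[0] = 1×2 = 2; c[1] = 1×-3 + 0×2 = -3; c[2] = 1×2 + 0×-3 + 4×2 = 10; c[3] = 0×2 + 4×-3 = -12; c[4] = 4×2 = 8. Result coefficients: [2, -3, 10, -12, 8] → 2 - 3x + 10x^2 - 12x^3 + 8x^4

2 - 3x + 10x^2 - 12x^3 + 8x^4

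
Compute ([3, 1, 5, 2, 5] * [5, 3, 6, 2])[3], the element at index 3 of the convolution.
Use y[k] = Σ_i a[i]·b[k-i] at k=3. y[3] = 3×2 + 1×6 + 5×3 + 2×5 = 37

37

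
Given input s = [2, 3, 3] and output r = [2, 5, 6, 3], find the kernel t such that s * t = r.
Output length 4 = len(s) + len(t) - 1 ⇒ len(t) = 2. Solve t forward using t[k] = (r[k] - Σ_{i≥1} s[i]·t[k-i]) / s[0]: t[0] = r[0] / s[0] = 2 / 2 = 1; t[1] = (r[1] - 3×1) / s[0] = (5 - 3×1) / 2 = 1. So t = [1, 1]. Forward-check [2, 3, 3] * [1, 1]: r[0] = 2×1 = 2; r[1] = 2×1 + 3×1 = 5; r[2] = 3×1 + 3×1 = 6; r[3] = 3×1 = 3 → [2, 5, 6, 3] ✓

[1, 1]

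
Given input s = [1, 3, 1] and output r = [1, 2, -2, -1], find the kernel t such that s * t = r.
Output length 4 = len(s) + len(t) - 1 ⇒ len(t) = 2. Solve t forward using t[k] = (r[k] - Σ_{i≥1} s[i]·t[k-i]) / s[0]: t[0] = r[0] / s[0] = 1 / 1 = 1; t[1] = (r[1] - 3×1) / s[0] = (2 - 3×1) / 1 = -1. So t = [1, -1]. Forward-check [1, 3, 1] * [1, -1]: r[0] = 1×1 = 1; r[1] = 1×-1 + 3×1 = 2; r[2] = 3×-1 + 1×1 = -2; r[3] = 1×-1 = -1 → [1, 2, -2, -1] ✓

[1, -1]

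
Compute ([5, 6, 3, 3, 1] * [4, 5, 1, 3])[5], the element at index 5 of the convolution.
Use y[k] = Σ_i a[i]·b[k-i] at k=5. y[5] = 3×3 + 3×1 + 1×5 = 17

17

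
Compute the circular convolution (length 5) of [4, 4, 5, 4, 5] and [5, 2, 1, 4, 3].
Use y[k] = Σ_j a[j]·b[(k-j) mod 5]. y[0] = 4×5 + 4×3 + 5×4 + 4×1 + 5×2 = 66; y[1] = 4×2 + 4×5 + 5×3 + 4×4 + 5×1 = 64; y[2] = 4×1 + 4×2 + 5×5 + 4×3 + 5×4 = 69; y[3] = 4×4 + 4×1 + 5×2 + 4×5 + 5×3 = 65; y[4] = 4×3 + 4×4 + 5×1 + 4×2 + 5×5 = 66. Result: [66, 64, 69, 65, 66]

[66, 64, 69, 65, 66]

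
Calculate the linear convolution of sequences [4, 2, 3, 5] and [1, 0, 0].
y[0] = 4×1 = 4; y[1] = 4×0 + 2×1 = 2; y[2] = 4×0 + 2×0 + 3×1 = 3; y[3] = 2×0 + 3×0 + 5×1 = 5; y[4] = 3×0 + 5×0 = 0; y[5] = 5×0 = 0

[4, 2, 3, 5, 0, 0]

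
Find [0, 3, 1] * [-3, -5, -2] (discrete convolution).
y[0] = 0×-3 = 0; y[1] = 0×-5 + 3×-3 = -9; y[2] = 0×-2 + 3×-5 + 1×-3 = -18; y[3] = 3×-2 + 1×-5 = -11; y[4] = 1×-2 = -2

[0, -9, -18, -11, -2]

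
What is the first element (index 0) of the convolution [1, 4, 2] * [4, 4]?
Use y[k] = Σ_i a[i]·b[k-i] at k=0. y[0] = 1×4 = 4

4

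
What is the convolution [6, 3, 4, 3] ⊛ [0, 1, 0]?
y[0] = 6×0 = 0; y[1] = 6×1 + 3×0 = 6; y[2] = 6×0 + 3×1 + 4×0 = 3; y[3] = 3×0 + 4×1 + 3×0 = 4; y[4] = 4×0 + 3×1 = 3; y[5] = 3×0 = 0

[0, 6, 3, 4, 3, 0]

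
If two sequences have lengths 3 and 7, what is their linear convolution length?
Linear/full convolution length: m + n - 1 = 3 + 7 - 1 = 9

9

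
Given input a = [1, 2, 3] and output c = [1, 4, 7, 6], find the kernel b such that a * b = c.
Output length 4 = len(a) + len(b) - 1 ⇒ len(b) = 2. Solve b forward using b[k] = (c[k] - Σ_{i≥1} a[i]·b[k-i]) / a[0]: b[0] = c[0] / a[0] = 1 / 1 = 1; b[1] = (c[1] - 2×1) / a[0] = (4 - 2×1) / 1 = 2. So b = [1, 2]. Forward-check [1, 2, 3] * [1, 2]: c[0] = 1×1 = 1; c[1] = 1×2 + 2×1 = 4; c[2] = 2×2 + 3×1 = 7; c[3] = 3×2 = 6 → [1, 4, 7, 6] ✓

[1, 2]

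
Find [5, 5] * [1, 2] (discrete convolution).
y[0] = 5×1 = 5; y[1] = 5×2 + 5×1 = 15; y[2] = 5×2 = 10

[5, 15, 10]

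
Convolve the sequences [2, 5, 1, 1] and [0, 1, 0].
y[0] = 2×0 = 0; y[1] = 2×1 + 5×0 = 2; y[2] = 2×0 + 5×1 + 1×0 = 5; y[3] = 5×0 + 1×1 + 1×0 = 1; y[4] = 1×0 + 1×1 = 1; y[5] = 1×0 = 0

[0, 2, 5, 1, 1, 0]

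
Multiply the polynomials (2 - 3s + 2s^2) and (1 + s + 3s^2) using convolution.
Ascending coefficients: a = [2, -3, 2], b = [1, 1, 3]. c[0] = 2×1 = 2; c[1] = 2×1 + -3×1 = -1; c[2] = 2×3 + -3×1 + 2×1 = 5; c[3] = -3×3 + 2×1 = -7; c[4] = 2×3 = 6. Result coefficients: [2, -1, 5, -7, 6] → 2 - s + 5s^2 - 7s^3 + 6s^4

2 - s + 5s^2 - 7s^3 + 6s^4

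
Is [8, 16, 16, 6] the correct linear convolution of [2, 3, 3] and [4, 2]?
Recompute linear convolution of [2, 3, 3] and [4, 2]: y[0] = 2×4 = 8; y[1] = 2×2 + 3×4 = 16; y[2] = 3×2 + 3×4 = 18; y[3] = 3×2 = 6 → [8, 16, 18, 6]. Compare to given [8, 16, 16, 6]: they differ at index 2: given 16, correct 18, so answer: No

No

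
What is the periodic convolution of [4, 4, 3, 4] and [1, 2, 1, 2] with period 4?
Use y[k] = Σ_j x[j]·h[(k-j) mod 4]. y[0] = 4×1 + 4×2 + 3×1 + 4×2 = 23; y[1] = 4×2 + 4×1 + 3×2 + 4×1 = 22; y[2] = 4×1 + 4×2 + 3×1 + 4×2 = 23; y[3] = 4×2 + 4×1 + 3×2 + 4×1 = 22. Result: [23, 22, 23, 22]

[23, 22, 23, 22]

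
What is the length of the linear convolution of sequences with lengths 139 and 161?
Linear/full convolution length: m + n - 1 = 139 + 161 - 1 = 299

299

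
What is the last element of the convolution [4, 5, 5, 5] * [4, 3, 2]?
Use y[k] = Σ_i a[i]·b[k-i] at k=5. y[5] = 5×2 = 10

10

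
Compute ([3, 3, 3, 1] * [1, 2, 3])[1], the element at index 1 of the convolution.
Use y[k] = Σ_i a[i]·b[k-i] at k=1. y[1] = 3×2 + 3×1 = 9

9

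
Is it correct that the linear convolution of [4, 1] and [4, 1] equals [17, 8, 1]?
Recompute linear convolution of [4, 1] and [4, 1]: y[0] = 4×4 = 16; y[1] = 4×1 + 1×4 = 8; y[2] = 1×1 = 1 → [16, 8, 1]. Compare to given [17, 8, 1]: they differ at index 0: given 17, correct 16, so answer: No

No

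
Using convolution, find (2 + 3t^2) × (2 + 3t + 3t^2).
Ascending coefficients: a = [2, 0, 3], b = [2, 3, 3]. c[0] = 2×2 = 4; c[1] = 2×3 + 0×2 = 6; c[2] = 2×3 + 0×3 + 3×2 = 12; c[3] = 0×3 + 3×3 = 9; c[4] = 3×3 = 9. Result coefficients: [4, 6, 12, 9, 9] → 4 + 6t + 12t^2 + 9t^3 + 9t^4

4 + 6t + 12t^2 + 9t^3 + 9t^4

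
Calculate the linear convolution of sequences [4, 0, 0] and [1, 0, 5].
y[0] = 4×1 = 4; y[1] = 4×0 + 0×1 = 0; y[2] = 4×5 + 0×0 + 0×1 = 20; y[3] = 0×5 + 0×0 = 0; y[4] = 0×5 = 0

[4, 0, 20, 0, 0]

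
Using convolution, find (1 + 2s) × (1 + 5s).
Ascending coefficients: a = [1, 2], b = [1, 5]. c[0] = 1×1 = 1; c[1] = 1×5 + 2×1 = 7; c[2] = 2×5 = 10. Result coefficients: [1, 7, 10] → 1 + 7s + 10s^2

1 + 7s + 10s^2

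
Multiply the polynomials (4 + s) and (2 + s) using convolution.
Ascending coefficients: a = [4, 1], b = [2, 1]. c[0] = 4×2 = 8; c[1] = 4×1 + 1×2 = 6; c[2] = 1×1 = 1. Result coefficients: [8, 6, 1] → 8 + 6s + s^2

8 + 6s + s^2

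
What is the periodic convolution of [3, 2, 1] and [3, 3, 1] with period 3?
Use y[k] = Σ_j u[j]·v[(k-j) mod 3]. y[0] = 3×3 + 2×1 + 1×3 = 14; y[1] = 3×3 + 2×3 + 1×1 = 16; y[2] = 3×1 + 2×3 + 1×3 = 12. Result: [14, 16, 12]

[14, 16, 12]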